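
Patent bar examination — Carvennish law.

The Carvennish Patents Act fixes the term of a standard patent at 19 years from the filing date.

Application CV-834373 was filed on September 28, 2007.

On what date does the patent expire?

2026-09-28

Filing date + 19 years → 28 September 2026.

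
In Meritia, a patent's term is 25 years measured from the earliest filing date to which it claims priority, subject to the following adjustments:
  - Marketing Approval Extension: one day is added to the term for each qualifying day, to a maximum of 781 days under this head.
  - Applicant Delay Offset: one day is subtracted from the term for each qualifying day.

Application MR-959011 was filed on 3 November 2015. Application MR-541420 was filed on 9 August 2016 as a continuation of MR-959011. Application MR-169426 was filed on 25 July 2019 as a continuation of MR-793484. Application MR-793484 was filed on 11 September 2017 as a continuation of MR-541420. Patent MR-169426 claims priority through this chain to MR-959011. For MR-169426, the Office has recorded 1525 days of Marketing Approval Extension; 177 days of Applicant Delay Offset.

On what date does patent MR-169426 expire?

Earliest priority filing: 3 November 2015.
Base term: 3 November 2015 + 25 years → 3 November 2040.
Marketing Approval Extension: 1525 days claimed exceeds the 781-day cap, so +781 days → 24 December 2042.
Applicant Delay Offset: −177 days → 30 June 2042.

2042-06-30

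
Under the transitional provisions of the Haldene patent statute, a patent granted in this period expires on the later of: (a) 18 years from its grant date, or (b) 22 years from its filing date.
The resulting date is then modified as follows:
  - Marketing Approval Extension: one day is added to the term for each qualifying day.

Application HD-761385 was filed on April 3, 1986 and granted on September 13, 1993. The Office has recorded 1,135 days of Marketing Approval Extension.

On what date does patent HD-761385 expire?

2014-10-22

(a) grant + 18 years → 13 September 2011.
(b) filing + 22 years → 3 April 2008.
Later of the two: 13 September 2011.
Marketing Approval Extension: +1135 days → 22 October 2014.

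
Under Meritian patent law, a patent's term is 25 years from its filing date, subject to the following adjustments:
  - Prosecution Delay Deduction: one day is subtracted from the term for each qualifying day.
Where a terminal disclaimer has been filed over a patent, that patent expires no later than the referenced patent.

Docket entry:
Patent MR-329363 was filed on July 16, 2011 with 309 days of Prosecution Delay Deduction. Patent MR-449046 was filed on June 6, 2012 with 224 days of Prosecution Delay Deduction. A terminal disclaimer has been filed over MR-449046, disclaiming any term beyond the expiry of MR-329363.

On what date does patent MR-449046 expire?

September 11, 2035

Natural term of MR-449046:
  Base: filing + 25 years → 6 June 2037.
  Prosecution Delay Deduction: −224 days → 25 October 2036.
Expiry of referenced patent MR-329363:
  Base: filing + 25 years → 16 July 2036.
  Prosecution Delay Deduction: −309 days → 11 September 2035.
Terminal disclaimer: MR-449046 expires on the earlier of 25 October 2036 and 11 September 2035.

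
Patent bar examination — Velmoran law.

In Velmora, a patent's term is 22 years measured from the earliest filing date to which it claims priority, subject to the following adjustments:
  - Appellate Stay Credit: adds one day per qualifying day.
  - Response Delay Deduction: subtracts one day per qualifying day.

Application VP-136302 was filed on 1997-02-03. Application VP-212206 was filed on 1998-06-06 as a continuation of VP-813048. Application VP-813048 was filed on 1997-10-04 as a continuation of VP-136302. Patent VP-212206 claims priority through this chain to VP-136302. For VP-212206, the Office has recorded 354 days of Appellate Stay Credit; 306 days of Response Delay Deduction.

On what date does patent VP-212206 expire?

March 23, 2019

Earliest priority filing: 3 February 1997.
Base term: 3 February 1997 + 22 years → 3 February 2019.
Appellate Stay Credit: +354 days → 23 January 2020.
Response Delay Deduction: −306 days → 23 March 2019.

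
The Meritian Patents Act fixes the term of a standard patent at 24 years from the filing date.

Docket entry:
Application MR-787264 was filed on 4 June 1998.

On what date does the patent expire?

Filing date + 24 years → 4 June 2022.

June 4, 2022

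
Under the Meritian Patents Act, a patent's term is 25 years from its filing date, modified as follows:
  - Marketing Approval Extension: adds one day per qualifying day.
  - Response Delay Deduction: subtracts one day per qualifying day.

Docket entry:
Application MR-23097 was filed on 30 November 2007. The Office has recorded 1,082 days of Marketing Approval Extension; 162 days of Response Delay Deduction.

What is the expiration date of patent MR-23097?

Base term: filing date + 25 years → 30 November 2032.
Marketing Approval Extension: +1082 days → 17 November 2035.
Response Delay Deduction: −162 days → 8 June 2035.

June 8, 2035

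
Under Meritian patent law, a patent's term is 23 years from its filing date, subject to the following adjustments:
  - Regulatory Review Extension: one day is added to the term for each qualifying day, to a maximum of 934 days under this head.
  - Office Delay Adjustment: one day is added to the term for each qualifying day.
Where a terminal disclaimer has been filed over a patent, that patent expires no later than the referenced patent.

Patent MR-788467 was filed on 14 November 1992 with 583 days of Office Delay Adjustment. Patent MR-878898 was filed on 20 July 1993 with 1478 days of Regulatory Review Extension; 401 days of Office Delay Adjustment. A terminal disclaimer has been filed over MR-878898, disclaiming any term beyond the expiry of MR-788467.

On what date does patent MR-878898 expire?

2017-06-19

Natural term of MR-878898:
  Base: filing + 23 years → 20 July 2016.
  Regulatory Review Extension: 1478 days claimed exceeds the 934-day cap, so +934 days → 9 February 2019.
  Office Delay Adjustment: +401 days → 16 March 2020.
Expiry of referenced patent MR-788467:
  Base: filing + 23 years → 14 November 2015.
  Office Delay Adjustment: +583 days → 19 June 2017.
Terminal disclaimer: MR-878898 expires on the earlier of 16 March 2020 and 19 June 2017.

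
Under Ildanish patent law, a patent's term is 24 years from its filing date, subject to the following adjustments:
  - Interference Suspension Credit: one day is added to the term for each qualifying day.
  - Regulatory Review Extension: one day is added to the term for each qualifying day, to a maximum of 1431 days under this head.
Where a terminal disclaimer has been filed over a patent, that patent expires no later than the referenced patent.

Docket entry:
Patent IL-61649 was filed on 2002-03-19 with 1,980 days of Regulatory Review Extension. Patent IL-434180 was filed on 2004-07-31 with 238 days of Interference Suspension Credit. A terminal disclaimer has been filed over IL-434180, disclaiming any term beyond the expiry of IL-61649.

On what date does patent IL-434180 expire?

March 26, 2029

Natural term of IL-434180:
  Base: filing + 24 years → 31 July 2028.
  Interference Suspension Credit: +238 days → 26 March 2029.
Expiry of referenced patent IL-61649:
  Base: filing + 24 years → 19 March 2026.
  Regulatory Review Extension: 1980 days claimed exceeds the 1431-day cap, so +1431 days → 17 February 2030.
Terminal disclaimer: IL-434180 expires on the earlier of 26 March 2029 and 17 February 2030.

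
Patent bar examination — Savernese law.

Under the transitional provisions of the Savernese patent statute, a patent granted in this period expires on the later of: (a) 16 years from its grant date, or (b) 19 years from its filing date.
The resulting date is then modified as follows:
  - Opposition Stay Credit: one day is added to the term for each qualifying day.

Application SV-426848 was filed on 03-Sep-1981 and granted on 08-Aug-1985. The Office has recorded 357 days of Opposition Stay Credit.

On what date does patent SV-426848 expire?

July 31, 2002

(a) grant + 16 years → 8 August 2001.
(b) filing + 19 years → 3 September 2000.
Later of the two: 8 August 2001.
Opposition Stay Credit: +357 days → 31 July 2002.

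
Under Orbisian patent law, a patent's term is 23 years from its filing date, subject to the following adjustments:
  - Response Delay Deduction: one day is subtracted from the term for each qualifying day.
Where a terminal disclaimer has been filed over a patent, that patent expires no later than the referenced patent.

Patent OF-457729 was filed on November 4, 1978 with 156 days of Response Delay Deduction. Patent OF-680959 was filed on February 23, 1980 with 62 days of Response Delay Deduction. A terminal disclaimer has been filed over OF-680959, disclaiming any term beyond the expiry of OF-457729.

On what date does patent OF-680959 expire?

2001-06-01

Natural term of OF-680959:
  Base: filing + 23 years → 23 February 2003.
  Response Delay Deduction: −62 days → 23 December 2002.
Expiry of referenced patent OF-457729:
  Base: filing + 23 years → 4 November 2001.
  Response Delay Deduction: −156 days → 1 June 2001.
Terminal disclaimer: OF-680959 expires on the earlier of 23 December 2002 and 1 June 2001.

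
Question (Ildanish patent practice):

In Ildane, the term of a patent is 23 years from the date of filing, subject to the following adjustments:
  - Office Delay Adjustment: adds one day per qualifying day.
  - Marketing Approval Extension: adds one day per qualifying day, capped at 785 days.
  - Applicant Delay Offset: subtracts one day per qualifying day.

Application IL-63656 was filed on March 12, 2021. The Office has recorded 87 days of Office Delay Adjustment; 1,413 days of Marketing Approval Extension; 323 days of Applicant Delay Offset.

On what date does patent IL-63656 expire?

Base term: filing date + 23 years → 12 March 2044.
Office Delay Adjustment: +87 days → 7 June 2044.
Marketing Approval Extension: 1413 days claimed exceeds the 785-day cap, so +785 days → 1 August 2046.
Applicant Delay Offset: −323 days → 12 September 2045.

2045-09-12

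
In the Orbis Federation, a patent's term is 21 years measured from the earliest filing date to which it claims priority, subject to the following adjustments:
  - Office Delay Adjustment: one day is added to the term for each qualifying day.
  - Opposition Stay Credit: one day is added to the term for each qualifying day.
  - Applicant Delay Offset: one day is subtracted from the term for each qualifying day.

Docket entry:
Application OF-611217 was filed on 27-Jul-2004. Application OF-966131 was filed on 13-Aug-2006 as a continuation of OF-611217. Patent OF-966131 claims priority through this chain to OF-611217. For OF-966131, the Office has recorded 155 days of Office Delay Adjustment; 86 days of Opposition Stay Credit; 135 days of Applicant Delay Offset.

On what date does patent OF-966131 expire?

Earliest priority filing: 27 July 2004.
Base term: 27 July 2004 + 21 years → 27 July 2025.
Office Delay Adjustment: +155 days → 29 December 2025.
Opposition Stay Credit: +86 days → 25 March 2026.
Applicant Delay Offset: −135 days → 10 November 2025.

2025-11-10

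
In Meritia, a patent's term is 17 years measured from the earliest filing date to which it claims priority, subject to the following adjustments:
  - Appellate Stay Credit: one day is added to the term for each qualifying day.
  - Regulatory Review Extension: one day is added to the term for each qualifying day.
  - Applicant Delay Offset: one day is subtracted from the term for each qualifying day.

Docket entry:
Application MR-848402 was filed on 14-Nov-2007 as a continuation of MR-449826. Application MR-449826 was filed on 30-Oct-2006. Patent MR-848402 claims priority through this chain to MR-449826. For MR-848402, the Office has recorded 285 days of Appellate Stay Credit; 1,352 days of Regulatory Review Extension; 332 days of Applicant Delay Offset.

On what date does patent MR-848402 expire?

Earliest priority filing: 30 October 2006.
Base term: 30 October 2006 + 17 years → 30 October 2023.
Appellate Stay Credit: +285 days → 10 August 2024.
Regulatory Review Extension: +1352 days → 23 April 2028.
Applicant Delay Offset: −332 days → 27 May 2027.

2027-05-27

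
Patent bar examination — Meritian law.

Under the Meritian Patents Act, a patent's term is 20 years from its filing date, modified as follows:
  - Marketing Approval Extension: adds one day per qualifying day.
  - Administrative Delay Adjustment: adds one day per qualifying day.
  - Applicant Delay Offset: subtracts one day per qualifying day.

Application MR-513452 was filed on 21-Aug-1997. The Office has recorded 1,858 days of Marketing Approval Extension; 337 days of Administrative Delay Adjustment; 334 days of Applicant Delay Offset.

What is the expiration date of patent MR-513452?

Base term: filing date + 20 years → 21 August 2017.
Marketing Approval Extension: +1858 days → 22 September 2022.
Administrative Delay Adjustment: +337 days → 25 August 2023.
Applicant Delay Offset: −334 days → 25 September 2022.

September 25, 2022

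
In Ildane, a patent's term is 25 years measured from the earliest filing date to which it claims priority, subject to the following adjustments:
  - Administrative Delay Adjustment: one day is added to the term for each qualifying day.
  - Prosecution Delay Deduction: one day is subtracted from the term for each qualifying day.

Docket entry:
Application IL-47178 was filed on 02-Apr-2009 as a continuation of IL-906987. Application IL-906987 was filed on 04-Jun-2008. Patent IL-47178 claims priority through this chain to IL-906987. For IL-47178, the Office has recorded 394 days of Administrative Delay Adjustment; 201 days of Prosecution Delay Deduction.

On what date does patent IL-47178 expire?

December 14, 2033

Earliest priority filing: 4 June 2008.
Base term: 4 June 2008 + 25 years → 4 June 2033.
Administrative Delay Adjustment: +394 days → 3 July 2034.
Prosecution Delay Deduction: −201 days → 14 December 2033.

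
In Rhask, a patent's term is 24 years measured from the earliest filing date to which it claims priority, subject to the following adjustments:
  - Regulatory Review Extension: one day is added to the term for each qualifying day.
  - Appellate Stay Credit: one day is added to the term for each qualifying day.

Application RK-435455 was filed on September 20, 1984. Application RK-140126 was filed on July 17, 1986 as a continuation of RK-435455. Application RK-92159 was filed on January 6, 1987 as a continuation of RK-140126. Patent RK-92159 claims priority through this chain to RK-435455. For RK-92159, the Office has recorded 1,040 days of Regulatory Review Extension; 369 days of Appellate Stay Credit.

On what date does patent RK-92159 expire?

July 30, 2012

Earliest priority filing: 20 September 1984.
Base term: 20 September 1984 + 24 years → 20 September 2008.
Regulatory Review Extension: +1040 days → 27 July 2011.
Appellate Stay Credit: +369 days → 30 July 2012.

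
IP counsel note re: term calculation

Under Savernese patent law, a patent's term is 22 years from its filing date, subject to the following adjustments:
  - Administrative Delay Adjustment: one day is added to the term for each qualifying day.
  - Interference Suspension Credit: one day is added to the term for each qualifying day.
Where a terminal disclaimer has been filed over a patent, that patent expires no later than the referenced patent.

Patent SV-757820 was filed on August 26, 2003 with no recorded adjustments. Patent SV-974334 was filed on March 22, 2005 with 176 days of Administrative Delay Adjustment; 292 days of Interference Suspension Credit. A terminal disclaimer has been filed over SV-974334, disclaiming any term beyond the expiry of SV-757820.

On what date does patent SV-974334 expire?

2025-08-26

Natural term of SV-974334:
  Base: filing + 22 years → 22 March 2027.
  Administrative Delay Adjustment: +176 days → 14 September 2027.
  Interference Suspension Credit: +292 days → 2 July 2028.
Expiry of referenced patent SV-757820:
  Base: filing + 22 years → 26 August 2025.
Terminal disclaimer: SV-974334 expires on the earlier of 2 July 2028 and 26 August 2025.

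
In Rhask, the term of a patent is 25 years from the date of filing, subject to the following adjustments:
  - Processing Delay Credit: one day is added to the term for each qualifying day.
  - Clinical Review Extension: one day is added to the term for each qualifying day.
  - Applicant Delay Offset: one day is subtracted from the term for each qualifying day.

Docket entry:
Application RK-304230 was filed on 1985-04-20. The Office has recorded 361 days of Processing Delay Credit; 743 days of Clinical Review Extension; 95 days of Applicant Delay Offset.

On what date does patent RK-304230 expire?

2013-01-23

Base term: filing date + 25 years → 20 April 2010.
Processing Delay Credit: +361 days → 16 April 2011.
Clinical Review Extension: +743 days → 28 April 2013.
Applicant Delay Offset: −95 days → 23 January 2013.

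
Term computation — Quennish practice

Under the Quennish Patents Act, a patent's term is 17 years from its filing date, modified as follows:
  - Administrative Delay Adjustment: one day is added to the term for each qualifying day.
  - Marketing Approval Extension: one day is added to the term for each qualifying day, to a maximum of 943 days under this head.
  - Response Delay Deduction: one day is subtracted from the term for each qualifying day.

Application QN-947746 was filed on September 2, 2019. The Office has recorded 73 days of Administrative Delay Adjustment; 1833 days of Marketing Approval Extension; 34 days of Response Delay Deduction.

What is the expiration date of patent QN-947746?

Base term: filing date + 17 years → 2 September 2036.
Administrative Delay Adjustment: +73 days → 14 November 2036.
Marketing Approval Extension: 1833 days claimed exceeds the 943-day cap, so +943 days → 15 June 2039.
Response Delay Deduction: −34 days → 12 May 2039.

2039-05-12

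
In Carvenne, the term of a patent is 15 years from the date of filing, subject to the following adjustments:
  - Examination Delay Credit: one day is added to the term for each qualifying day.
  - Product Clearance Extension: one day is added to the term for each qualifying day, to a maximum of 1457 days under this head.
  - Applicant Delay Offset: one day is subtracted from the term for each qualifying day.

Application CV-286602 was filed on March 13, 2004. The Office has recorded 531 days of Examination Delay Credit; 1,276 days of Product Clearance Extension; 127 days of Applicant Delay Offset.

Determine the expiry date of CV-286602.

Base term: filing date + 15 years → 13 March 2019.
Examination Delay Credit: +531 days → 25 August 2020.
Product Clearance Extension: 1276 days (within the 1457-day cap) → +1276 days → 22 February 2024.
Applicant Delay Offset: −127 days → 18 October 2023.

October 18, 2023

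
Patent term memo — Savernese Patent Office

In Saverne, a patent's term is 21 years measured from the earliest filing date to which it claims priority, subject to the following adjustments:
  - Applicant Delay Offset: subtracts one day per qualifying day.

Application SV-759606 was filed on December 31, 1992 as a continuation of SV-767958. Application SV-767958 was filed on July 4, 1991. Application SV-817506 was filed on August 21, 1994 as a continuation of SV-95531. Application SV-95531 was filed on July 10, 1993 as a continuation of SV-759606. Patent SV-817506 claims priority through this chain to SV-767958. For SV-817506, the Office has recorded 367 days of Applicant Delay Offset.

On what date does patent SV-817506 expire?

Earliest priority filing: 4 July 1991.
Base term: 4 July 1991 + 21 years → 4 July 2012.
Applicant Delay Offset: −367 days → 3 July 2011.

2011-07-03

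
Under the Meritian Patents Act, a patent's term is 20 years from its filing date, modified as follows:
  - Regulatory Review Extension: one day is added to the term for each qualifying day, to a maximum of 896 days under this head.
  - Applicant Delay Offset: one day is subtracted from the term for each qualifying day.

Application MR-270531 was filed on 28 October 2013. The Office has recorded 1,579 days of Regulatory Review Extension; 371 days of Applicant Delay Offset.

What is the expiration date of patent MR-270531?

2035-04-06

Base term: filing date + 20 years → 28 October 2033.
Regulatory Review Extension: 1579 days claimed exceeds the 896-day cap, so +896 days → 11 April 2036.
Applicant Delay Offset: −371 days → 6 April 2035.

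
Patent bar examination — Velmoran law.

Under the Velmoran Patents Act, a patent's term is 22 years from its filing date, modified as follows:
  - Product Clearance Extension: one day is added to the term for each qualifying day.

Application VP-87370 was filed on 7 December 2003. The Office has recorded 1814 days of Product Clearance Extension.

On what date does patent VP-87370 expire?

Base term: filing date + 22 years → 7 December 2025.
Product Clearance Extension: +1814 days → 25 November 2030.

November 25, 2030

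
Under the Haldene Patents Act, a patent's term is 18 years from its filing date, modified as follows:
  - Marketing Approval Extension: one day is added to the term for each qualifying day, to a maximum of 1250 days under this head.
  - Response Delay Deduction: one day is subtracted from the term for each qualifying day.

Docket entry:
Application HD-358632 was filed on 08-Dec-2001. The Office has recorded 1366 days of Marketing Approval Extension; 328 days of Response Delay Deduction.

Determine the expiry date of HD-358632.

June 17, 2022

Base term: filing date + 18 years → 8 December 2019.
Marketing Approval Extension: 1366 days claimed exceeds the 1250-day cap, so +1250 days → 11 May 2023.
Response Delay Deduction: −328 days → 17 June 2022.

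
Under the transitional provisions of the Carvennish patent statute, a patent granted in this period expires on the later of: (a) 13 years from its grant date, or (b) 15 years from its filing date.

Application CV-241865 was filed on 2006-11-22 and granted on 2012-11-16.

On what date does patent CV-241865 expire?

November 16, 2025

(a) grant + 13 years → 16 November 2025.
(b) filing + 15 years → 22 November 2021.
Later of the two: 16 November 2025.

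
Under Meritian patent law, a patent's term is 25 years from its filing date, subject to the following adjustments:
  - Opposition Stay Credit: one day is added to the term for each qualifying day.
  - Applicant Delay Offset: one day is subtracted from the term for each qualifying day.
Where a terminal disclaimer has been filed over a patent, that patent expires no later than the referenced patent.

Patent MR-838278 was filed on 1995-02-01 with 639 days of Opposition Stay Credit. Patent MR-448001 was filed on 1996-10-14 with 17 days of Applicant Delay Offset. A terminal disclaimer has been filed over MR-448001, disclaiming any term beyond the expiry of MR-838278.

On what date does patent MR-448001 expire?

Natural term of MR-448001:
  Base: filing + 25 years → 14 October 2021.
  Applicant Delay Offset: −17 days → 27 September 2021.
Expiry of referenced patent MR-838278:
  Base: filing + 25 years → 1 February 2020.
  Opposition Stay Credit: +639 days → 1 November 2021.
Terminal disclaimer: MR-448001 expires on the earlier of 27 September 2021 and 1 November 2021.

September 27, 2021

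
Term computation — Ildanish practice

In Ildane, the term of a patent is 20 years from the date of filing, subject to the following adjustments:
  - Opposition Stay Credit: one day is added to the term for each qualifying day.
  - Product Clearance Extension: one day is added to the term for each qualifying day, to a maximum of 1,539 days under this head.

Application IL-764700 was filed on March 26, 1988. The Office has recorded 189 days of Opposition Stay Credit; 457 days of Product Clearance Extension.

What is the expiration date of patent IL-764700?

January 1, 2010

Base term: filing date + 20 years → 26 March 2008.
Opposition Stay Credit: +189 days → 1 October 2008.
Product Clearance Extension: 457 days (within the 1539-day cap) → +457 days → 1 January 2010.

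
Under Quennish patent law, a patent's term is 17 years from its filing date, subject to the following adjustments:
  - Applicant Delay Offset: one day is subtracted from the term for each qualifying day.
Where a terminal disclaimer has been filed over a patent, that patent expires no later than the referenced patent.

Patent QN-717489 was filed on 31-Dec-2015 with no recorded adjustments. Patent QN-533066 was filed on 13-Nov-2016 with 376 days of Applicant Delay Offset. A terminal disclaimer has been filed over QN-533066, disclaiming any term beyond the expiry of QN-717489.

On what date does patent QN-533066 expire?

Natural term of QN-533066:
  Base: filing + 17 years → 13 November 2033.
  Applicant Delay Offset: −376 days → 2 November 2032.
Expiry of referenced patent QN-717489:
  Base: filing + 17 years → 31 December 2032.
Terminal disclaimer: QN-533066 expires on the earlier of 2 November 2032 and 31 December 2032.

2032-11-02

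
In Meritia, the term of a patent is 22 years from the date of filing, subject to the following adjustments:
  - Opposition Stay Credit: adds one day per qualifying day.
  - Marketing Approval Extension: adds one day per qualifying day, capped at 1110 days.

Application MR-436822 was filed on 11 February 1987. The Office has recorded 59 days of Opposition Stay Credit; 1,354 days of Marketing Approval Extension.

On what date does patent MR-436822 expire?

Base term: filing date + 22 years → 11 February 2009.
Opposition Stay Credit: +59 days → 11 April 2009.
Marketing Approval Extension: 1354 days claimed exceeds the 1110-day cap, so +1110 days → 25 April 2012.

2012-04-25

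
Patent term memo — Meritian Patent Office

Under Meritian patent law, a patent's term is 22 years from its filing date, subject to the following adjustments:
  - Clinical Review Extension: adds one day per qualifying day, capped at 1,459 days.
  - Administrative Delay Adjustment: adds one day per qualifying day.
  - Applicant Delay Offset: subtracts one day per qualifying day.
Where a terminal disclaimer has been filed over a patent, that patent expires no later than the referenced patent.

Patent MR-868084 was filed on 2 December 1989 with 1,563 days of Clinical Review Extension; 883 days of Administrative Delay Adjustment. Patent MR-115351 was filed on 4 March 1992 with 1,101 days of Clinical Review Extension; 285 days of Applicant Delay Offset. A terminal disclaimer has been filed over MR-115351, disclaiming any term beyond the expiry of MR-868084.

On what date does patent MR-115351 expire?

2016-05-28

Natural term of MR-115351:
  Base: filing + 22 years → 4 March 2014.
  Clinical Review Extension: 1101 days (within the 1459-day cap) → +1101 days → 9 March 2017.
  Applicant Delay Offset: −285 days → 28 May 2016.
Expiry of referenced patent MR-868084:
  Base: filing + 22 years → 2 December 2011.
  Clinical Review Extension: 1563 days claimed exceeds the 1459-day cap, so +1459 days → 30 November 2015.
  Administrative Delay Adjustment: +883 days → 1 May 2018.
Terminal disclaimer: MR-115351 expires on the earlier of 28 May 2016 and 1 May 2018.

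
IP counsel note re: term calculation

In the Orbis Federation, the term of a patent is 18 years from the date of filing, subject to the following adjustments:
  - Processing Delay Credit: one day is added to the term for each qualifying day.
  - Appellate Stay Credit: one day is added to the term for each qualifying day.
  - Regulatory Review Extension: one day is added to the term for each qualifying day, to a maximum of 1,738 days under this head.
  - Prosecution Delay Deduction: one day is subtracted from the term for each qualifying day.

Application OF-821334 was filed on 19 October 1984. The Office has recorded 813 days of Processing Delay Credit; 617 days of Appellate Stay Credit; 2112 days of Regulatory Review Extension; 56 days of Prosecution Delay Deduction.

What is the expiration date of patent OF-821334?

Base term: filing date + 18 years → 19 October 2002.
Processing Delay Credit: +813 days → 9 January 2005.
Appellate Stay Credit: +617 days → 18 September 2006.
Regulatory Review Extension: 2112 days claimed exceeds the 1738-day cap, so +1738 days → 22 June 2011.
Prosecution Delay Deduction: −56 days → 27 April 2011.

2011-04-27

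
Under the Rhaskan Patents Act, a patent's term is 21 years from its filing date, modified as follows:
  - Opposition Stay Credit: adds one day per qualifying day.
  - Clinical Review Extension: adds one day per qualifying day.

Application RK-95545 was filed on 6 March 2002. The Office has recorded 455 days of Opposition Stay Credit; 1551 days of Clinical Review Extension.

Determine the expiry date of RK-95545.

2028-09-01

Base term: filing date + 21 years → 6 March 2023.
Opposition Stay Credit: +455 days → 3 June 2024.
Clinical Review Extension: +1551 days → 1 September 2028.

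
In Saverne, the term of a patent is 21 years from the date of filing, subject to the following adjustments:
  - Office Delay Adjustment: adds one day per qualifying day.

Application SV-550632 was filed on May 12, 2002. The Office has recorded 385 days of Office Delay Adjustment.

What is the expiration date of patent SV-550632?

Base term: filing date + 21 years → 12 May 2023.
Office Delay Adjustment: +385 days → 31 May 2024.

2024-05-31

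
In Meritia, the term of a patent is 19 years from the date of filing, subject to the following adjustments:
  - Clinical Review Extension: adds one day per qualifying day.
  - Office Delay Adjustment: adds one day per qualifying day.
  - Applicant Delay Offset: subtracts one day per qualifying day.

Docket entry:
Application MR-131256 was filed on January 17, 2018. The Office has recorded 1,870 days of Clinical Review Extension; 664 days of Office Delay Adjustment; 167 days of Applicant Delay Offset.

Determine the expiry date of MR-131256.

Base term: filing date + 19 years → 17 January 2037.
Clinical Review Extension: +1870 days → 2 March 2042.
Office Delay Adjustment: +664 days → 26 December 2043.
Applicant Delay Offset: −167 days → 12 July 2043.

2043-07-12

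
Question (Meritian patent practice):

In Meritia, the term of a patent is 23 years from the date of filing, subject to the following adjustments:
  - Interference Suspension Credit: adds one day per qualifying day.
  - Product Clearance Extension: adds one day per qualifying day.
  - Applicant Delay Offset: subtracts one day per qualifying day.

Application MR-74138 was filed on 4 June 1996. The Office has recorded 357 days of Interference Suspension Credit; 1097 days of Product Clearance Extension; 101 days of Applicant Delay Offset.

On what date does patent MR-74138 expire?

Base term: filing date + 23 years → 4 June 2019.
Interference Suspension Credit: +357 days → 26 May 2020.
Product Clearance Extension: +1097 days → 28 May 2023.
Applicant Delay Offset: −101 days → 16 February 2023.

February 16, 2023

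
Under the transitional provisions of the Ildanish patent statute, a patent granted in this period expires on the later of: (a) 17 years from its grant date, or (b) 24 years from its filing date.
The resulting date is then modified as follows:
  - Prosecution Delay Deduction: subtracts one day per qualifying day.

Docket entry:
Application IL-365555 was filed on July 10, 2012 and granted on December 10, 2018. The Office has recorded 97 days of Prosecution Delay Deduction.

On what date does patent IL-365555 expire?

April 4, 2036

(a) grant + 17 years → 10 December 2035.
(b) filing + 24 years → 10 July 2036.
Later of the two: 10 July 2036.
Prosecution Delay Deduction: −97 days → 4 April 2036.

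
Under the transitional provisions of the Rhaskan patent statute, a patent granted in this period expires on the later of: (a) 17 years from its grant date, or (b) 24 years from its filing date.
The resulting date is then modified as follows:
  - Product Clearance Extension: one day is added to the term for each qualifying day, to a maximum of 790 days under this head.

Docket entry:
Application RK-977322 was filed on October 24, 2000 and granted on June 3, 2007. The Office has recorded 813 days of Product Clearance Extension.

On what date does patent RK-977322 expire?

2026-12-23

(a) grant + 17 years → 3 June 2024.
(b) filing + 24 years → 24 October 2024.
Later of the two: 24 October 2024.
Product Clearance Extension: 813 days claimed exceeds the 790-day cap, so +790 days → 23 December 2026.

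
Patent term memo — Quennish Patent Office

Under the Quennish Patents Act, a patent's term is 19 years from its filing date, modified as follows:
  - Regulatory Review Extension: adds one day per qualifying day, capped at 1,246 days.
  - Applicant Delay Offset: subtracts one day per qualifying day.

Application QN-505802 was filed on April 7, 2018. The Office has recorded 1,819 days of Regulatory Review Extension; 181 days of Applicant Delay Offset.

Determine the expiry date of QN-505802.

2040-03-07

Base term: filing date + 19 years → 7 April 2037.
Regulatory Review Extension: 1819 days claimed exceeds the 1246-day cap, so +1246 days → 4 September 2040.
Applicant Delay Offset: −181 days → 7 March 2040.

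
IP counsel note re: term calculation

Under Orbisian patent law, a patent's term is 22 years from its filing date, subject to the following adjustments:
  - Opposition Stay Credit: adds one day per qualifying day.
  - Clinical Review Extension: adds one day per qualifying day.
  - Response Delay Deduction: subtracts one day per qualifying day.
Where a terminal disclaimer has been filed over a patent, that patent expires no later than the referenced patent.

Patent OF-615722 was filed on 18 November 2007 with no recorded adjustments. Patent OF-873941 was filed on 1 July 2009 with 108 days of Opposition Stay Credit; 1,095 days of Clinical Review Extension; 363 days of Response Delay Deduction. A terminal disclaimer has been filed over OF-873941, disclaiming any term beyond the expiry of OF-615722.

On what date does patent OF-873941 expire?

Natural term of OF-873941:
  Base: filing + 22 years → 1 July 2031.
  Opposition Stay Credit: +108 days → 17 October 2031.
  Clinical Review Extension: +1095 days → 16 October 2034.
  Response Delay Deduction: −363 days → 18 October 2033.
Expiry of referenced patent OF-615722:
  Base: filing + 22 years → 18 November 2029.
Terminal disclaimer: OF-873941 expires on the earlier of 18 October 2033 and 18 November 2029.

November 18, 2029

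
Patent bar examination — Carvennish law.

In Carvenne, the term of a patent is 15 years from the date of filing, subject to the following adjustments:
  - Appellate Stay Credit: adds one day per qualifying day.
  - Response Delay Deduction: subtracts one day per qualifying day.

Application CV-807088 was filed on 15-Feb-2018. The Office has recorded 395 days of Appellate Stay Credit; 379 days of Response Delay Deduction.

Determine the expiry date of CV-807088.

Base term: filing date + 15 years → 15 February 2033.
Appellate Stay Credit: +395 days → 17 March 2034.
Response Delay Deduction: −379 days → 3 March 2033.

March 3, 2033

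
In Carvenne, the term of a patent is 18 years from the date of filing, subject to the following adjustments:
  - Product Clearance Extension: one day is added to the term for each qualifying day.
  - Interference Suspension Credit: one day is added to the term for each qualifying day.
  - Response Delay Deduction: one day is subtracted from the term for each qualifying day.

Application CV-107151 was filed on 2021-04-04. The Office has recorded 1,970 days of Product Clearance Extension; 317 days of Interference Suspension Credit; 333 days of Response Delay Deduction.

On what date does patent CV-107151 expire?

2044-08-09

Base term: filing date + 18 years → 4 April 2039.
Product Clearance Extension: +1970 days → 25 August 2044.
Interference Suspension Credit: +317 days → 8 July 2045.
Response Delay Deduction: −333 days → 9 August 2044.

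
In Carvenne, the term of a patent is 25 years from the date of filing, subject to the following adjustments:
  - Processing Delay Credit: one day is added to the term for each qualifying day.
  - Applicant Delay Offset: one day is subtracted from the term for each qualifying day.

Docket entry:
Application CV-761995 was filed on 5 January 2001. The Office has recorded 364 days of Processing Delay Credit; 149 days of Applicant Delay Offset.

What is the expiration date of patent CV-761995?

Base term: filing date + 25 years → 5 January 2026.
Processing Delay Credit: +364 days → 4 January 2027.
Applicant Delay Offset: −149 days → 8 August 2026.

August 8, 2026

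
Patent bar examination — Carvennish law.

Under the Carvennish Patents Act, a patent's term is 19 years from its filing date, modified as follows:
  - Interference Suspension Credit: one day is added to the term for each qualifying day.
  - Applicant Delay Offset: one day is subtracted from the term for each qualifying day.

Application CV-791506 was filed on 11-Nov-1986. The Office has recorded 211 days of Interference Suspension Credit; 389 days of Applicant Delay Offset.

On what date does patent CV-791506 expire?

2005-05-17

Base term: filing date + 19 years → 11 November 2005.
Interference Suspension Credit: +211 days → 10 June 2006.
Applicant Delay Offset: −389 days → 17 May 2005.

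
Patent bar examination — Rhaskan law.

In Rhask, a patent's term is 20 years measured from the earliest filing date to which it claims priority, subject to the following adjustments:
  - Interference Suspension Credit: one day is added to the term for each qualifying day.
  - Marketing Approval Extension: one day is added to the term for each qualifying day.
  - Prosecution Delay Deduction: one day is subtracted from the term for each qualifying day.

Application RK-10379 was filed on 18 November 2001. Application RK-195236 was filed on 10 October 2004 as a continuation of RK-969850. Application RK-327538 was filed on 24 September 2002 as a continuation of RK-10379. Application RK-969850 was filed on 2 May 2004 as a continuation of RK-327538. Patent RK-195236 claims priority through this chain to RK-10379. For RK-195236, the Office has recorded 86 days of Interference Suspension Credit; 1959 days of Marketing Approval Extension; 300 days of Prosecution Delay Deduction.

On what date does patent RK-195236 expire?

Earliest priority filing: 18 November 2001.
Base term: 18 November 2001 + 20 years → 18 November 2021.
Interference Suspension Credit: +86 days → 12 February 2022.
Marketing Approval Extension: +1959 days → 25 June 2027.
Prosecution Delay Deduction: −300 days → 29 August 2026.

2026-08-29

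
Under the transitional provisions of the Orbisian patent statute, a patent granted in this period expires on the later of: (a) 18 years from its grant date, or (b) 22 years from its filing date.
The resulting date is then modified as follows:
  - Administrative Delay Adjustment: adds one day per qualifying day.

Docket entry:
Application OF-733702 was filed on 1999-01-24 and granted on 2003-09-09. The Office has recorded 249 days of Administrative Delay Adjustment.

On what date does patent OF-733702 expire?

(a) grant + 18 years → 9 September 2021.
(b) filing + 22 years → 24 January 2021.
Later of the two: 9 September 2021.
Administrative Delay Adjustment: +249 days → 16 May 2022.

2022-05-16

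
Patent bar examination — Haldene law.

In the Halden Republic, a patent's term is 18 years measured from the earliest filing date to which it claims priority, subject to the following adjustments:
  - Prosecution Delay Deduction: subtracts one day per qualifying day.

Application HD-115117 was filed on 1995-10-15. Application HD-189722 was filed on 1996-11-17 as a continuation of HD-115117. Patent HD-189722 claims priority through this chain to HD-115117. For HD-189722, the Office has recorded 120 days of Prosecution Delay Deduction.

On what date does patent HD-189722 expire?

Earliest priority filing: 15 October 1995.
Base term: 15 October 1995 + 18 years → 15 October 2013.
Prosecution Delay Deduction: −120 days → 17 June 2013.

June 17, 2013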